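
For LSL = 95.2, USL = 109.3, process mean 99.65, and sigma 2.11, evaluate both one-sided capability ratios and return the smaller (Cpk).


Cpu = (USL - mean) / (3*sigma) = (109.3 - 99.65) / (3*2.11) = 1.5245
Cpl = (mean - LSL) / (3*sigma) = (99.65 - 95.2) / (3*2.11) = 0.7030
Cpk = min(Cpu, Cpl) = 0.7030

0.7030


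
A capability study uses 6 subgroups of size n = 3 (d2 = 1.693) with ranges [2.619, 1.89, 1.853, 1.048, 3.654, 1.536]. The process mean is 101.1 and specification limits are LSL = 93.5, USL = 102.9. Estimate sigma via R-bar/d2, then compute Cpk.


R_bar = (2.619 + 1.89 + 1.853 + 1.048 + 3.654 + 1.536) / 6 = 2.1
sigma = R_bar / d2 = 2.1 / 1.693 = 1.2404017
Cp = (USL - LSL)/(6*sigma) = (102.9 - 93.5)/(6*1.2404017) = 1.2630
Cpu = (102.9 - 101.1)/(3*1.2404017) = 0.4837
Cpl = (101.1 - 93.5)/(3*1.2404017) = 2.0423
Cpk = min(Cpu, Cpl) = 0.4837

0.4837


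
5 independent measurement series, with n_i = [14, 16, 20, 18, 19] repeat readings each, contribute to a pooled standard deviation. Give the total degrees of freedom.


nu = sum_i (n_i - 1)
nu = ((14 - 1) + (16 - 1) + (20 - 1) + (18 - 1) + (19 - 1))
nu = 13 + 15 + 19 + 17 + 18
nu = 82

82


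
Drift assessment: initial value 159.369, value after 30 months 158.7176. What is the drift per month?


rate = (v2 - v1) / months
= (158.7176 - 159.369) / 30
= -0.6514 / 30
= -0.0217

-0.0217


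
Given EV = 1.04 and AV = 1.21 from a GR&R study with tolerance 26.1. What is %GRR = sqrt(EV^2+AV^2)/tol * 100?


GRR = sqrt(EV^2 + AV^2) = sqrt(1.04^2 + 1.21^2) = 1.595525
%GRR = GRR / tol * 100 = 1.595525 / 26.1 * 100
%GRR = 6.1131

6.1131


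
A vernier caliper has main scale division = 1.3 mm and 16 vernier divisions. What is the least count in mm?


LC = MSD / n_div
= 1.3 / 16
= 0.0813

0.0813


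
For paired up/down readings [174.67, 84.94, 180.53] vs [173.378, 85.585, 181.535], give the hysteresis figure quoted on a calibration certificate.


|174.67 - 173.378| = 1.2920
|84.94 - 85.585| = 0.6450
|180.53 - 181.535| = 1.0050
hysteresis = max(diffs) = 1.2920

1.2920


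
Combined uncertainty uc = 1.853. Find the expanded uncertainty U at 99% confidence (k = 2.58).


U = k * uc
U = 2.58 * 1.853
U = 4.7807

4.7807


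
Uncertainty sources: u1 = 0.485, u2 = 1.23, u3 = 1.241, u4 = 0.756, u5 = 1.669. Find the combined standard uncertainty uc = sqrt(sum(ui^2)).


uc = sqrt(0.485^2 + 1.23^2 + 1.241^2 + 0.756^2 + 1.669^2)
uc = sqrt(6.645303)
uc = 2.5778

2.5778


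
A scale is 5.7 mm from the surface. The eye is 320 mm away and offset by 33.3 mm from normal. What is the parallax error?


error = h * offset / d
= 5.7 * 33.3 / 320
= 0.5932

0.5932


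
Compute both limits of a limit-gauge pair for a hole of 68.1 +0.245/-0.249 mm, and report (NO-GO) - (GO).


GO = nominal - lower_tol (smallest hole = maximum material condition)
GO = 68.1 - 0.249 = 67.851
NO-GO = nominal + upper_tol (largest hole = least material condition)
NO-GO = 68.1 + 0.245 = 68.345
spread = NO-GO - GO = 68.345 - 67.851 = 0.4940

0.4940


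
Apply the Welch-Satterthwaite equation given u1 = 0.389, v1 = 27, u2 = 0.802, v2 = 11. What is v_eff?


uc = sqrt(u1^2 + u2^2) = sqrt(0.389^2 + 0.802^2) = 0.89136132
v_eff = uc^4 / (u1^4/v1 + u2^4/v2)
= 0.89136132^4 / (0.389^4/27 + 0.802^4/11)
= 0.63126998 / 0.038458202
v_eff = 16.4144

16.4144


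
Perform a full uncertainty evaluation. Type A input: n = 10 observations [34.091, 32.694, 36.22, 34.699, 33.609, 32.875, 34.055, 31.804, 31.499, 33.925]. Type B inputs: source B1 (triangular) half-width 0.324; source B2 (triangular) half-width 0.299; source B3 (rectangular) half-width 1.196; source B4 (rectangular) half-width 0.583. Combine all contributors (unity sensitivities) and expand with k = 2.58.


mean = (34.091 + 32.694 + 36.22 + 34.699 + 33.609 + 32.875 + 34.055 + 31.804 + 31.499 + 33.925) / 10 = 33.5471
s = sqrt(sum((x - mean)^2)/(n-1)) = 1.3977882
u_A = s / sqrt(n) = 1.3977882 / sqrt(10) = 0.44201944
u_B1 = 0.324 / sqrt(6) = 0.13227245
u_B2 = 0.299 / sqrt(6) = 0.12206624
u_B3 = 1.196 / sqrt(3) = 0.69051092
u_B4 = 0.583 / sqrt(3) = 0.33659521
uc = sqrt(0.44201944^2 + 0.13227245^2 + 0.12206624^2 + 0.69051092^2 + 0.33659521^2) = 0.90436664
U = k * uc = 2.58 * 0.90436664
U = 2.3333

2.3333


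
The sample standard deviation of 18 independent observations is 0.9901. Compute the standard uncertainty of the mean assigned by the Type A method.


u_A = s / sqrt(n)
u_A = 0.9901 / sqrt(18)
u_A = 0.9901 / 4.2426407
u_A = 0.2334

0.2334


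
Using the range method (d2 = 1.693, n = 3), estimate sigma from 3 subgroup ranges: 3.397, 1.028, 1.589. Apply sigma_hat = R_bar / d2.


R_bar = (3.397 + 1.028 + 1.589) / 3
R_bar = 6.014 / 3 = 2.0046667
sigma_hat = R_bar / d2 = 2.0046667 / 1.693 = 1.1841

1.1841


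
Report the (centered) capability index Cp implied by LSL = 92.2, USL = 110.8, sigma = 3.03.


Cp = (USL - LSL) / (6 * sigma)
= (110.8 - 92.2) / (6 * 3.03)
= 18.6000 / 18.1800
= 1.0231

1.0231


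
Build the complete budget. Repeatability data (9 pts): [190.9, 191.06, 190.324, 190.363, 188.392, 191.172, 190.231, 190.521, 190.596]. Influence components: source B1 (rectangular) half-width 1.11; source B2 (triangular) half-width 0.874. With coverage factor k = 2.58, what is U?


mean = (190.9 + 191.06 + 190.324 + 190.363 + 188.392 + 191.172 + 190.231 + 190.521 + 190.596) / 9 = 190.3954444
s = sqrt(sum((x - mean)^2)/(n-1)) = 0.82175302
u_A = s / sqrt(n) = 0.82175302 / sqrt(9) = 0.27391767
u_B1 = 1.11 / sqrt(3) = 0.6408588
u_B2 = 0.874 / sqrt(6) = 0.35680901
uc = sqrt(0.27391767^2 + 0.6408588^2 + 0.35680901^2) = 0.78297098
U = k * uc = 2.58 * 0.78297098
U = 2.0201

2.0201


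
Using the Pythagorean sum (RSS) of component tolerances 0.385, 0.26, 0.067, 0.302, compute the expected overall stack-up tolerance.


RSS = sqrt(0.385^2 + 0.26^2 + 0.067^2 + 0.302^2)
= sqrt(0.311518)
= 0.5581

0.5581


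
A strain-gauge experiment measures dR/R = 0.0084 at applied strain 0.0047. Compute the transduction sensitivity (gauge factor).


GF = (dR/R) / epsilon
= 0.0084 / 0.0047
= 1.7872

1.7872


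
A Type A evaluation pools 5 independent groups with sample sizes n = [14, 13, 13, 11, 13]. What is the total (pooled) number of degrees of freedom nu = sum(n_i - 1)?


nu = sum_i (n_i - 1)
nu = ((14 - 1) + (13 - 1) + (13 - 1) + (11 - 1) + (13 - 1))
nu = 13 + 12 + 12 + 10 + 12
nu = 59

59


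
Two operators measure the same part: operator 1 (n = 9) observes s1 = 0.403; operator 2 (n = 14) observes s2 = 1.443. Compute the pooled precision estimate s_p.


s_p = sqrt(((n1-1)*s1^2 + (n2-1)*s2^2) / (n1+n2-2))
numerator = (9-1)*0.403^2 + (14-1)*1.443^2 = 1.299272 + 27.069237 = 28.368509
denominator = 9 + 14 - 2 = 21
s_p^2 = 28.368509 / 21 = 1.3508814
s_p = sqrt(1.3508814) = 1.1623

1.1623


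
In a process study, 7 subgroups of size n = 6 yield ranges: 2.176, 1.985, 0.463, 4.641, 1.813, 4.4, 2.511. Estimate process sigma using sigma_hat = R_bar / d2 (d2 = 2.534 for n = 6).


R_bar = (2.176 + 1.985 + 0.463 + 4.641 + 1.813 + 4.4 + 2.511) / 7
R_bar = 17.989 / 7 = 2.5698571
sigma_hat = R_bar / d2 = 2.5698571 / 2.534 = 1.0142

1.0142


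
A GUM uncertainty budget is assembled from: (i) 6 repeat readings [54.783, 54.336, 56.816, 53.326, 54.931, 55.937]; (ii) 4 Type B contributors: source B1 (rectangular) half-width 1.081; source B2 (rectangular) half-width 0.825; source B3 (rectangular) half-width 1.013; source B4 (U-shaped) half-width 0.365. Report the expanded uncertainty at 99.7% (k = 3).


mean = (54.783 + 54.336 + 56.816 + 53.326 + 54.931 + 55.937) / 6 = 55.0215
s = sqrt(sum((x - mean)^2)/(n-1)) = 1.2221353
u_A = s / sqrt(n) = 1.2221353 / sqrt(6) = 0.49893465
u_B1 = 1.081 / sqrt(3) = 0.62411564
u_B2 = 0.825 / sqrt(3) = 0.47631397
u_B3 = 1.013 / sqrt(3) = 0.58485582
u_B4 = 0.365 / sqrt(2) = 0.25809398
uc = sqrt(0.49893465^2 + 0.62411564^2 + 0.47631397^2 + 0.58485582^2 + 0.25809398^2) = 1.1287161
U = k * uc = 3 * 1.1287161
U = 3.3861

3.3861


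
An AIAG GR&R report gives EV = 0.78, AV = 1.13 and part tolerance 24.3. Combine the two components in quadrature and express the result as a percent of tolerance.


GRR = sqrt(EV^2 + AV^2) = sqrt(0.78^2 + 1.13^2) = 1.3730623
%GRR = GRR / tol * 100 = 1.3730623 / 24.3 * 100
%GRR = 5.6505

5.6505


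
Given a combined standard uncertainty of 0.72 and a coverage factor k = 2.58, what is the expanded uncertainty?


U = k * uc
U = 2.58 * 0.72
U = 1.8576

1.8576


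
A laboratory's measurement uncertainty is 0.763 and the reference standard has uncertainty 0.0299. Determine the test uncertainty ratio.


TUR = u_lab / u_ref
= 0.763 / 0.0299
= 25.5184

25.5184


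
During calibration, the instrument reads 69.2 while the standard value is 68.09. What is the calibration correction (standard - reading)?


Correction = standard - reading
= 68.09 - 69.2
= -1.1100

-1.1100


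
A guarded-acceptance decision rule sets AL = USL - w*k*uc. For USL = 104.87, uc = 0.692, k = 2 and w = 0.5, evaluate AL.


U = k * uc = 2 * 0.692 = 1.384
guard band g = w * U = 0.5 * 1.384 = 0.692
AL = USL - g = 104.87 - 0.692
AL = 104.1780

104.1780


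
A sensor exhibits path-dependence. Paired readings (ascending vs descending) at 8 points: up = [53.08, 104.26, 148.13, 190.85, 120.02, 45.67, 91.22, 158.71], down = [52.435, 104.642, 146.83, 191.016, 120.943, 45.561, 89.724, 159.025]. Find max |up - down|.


|53.08 - 52.435| = 0.6450
|104.26 - 104.642| = 0.3820
|148.13 - 146.83| = 1.3000
|190.85 - 191.016| = 0.1660
|120.02 - 120.943| = 0.9230
|45.67 - 45.561| = 0.1090
|91.22 - 89.724| = 1.4960
|158.71 - 159.025| = 0.3150
hysteresis = max(diffs) = 1.4960

1.4960


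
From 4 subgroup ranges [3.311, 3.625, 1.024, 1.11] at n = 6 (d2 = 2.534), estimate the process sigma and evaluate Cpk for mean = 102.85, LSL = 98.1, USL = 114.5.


R_bar = (3.311 + 3.625 + 1.024 + 1.11) / 4 = 2.2675
sigma = R_bar / d2 = 2.2675 / 2.534 = 0.89483031
Cp = (USL - LSL)/(6*sigma) = (114.5 - 98.1)/(6*0.89483031) = 3.0546
Cpu = (114.5 - 102.85)/(3*0.89483031) = 4.3397
Cpl = (102.85 - 98.1)/(3*0.89483031) = 1.7694
Cpk = min(Cpu, Cpl) = 1.7694

1.7694


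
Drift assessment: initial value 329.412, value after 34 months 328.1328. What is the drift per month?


rate = (v2 - v1) / months
= (328.1328 - 329.412) / 34
= -1.2792 / 34
= -0.0376

-0.0376


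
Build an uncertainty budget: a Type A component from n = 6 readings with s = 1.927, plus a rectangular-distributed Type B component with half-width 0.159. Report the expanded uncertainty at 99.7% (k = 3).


u_A = s / sqrt(n) = 1.927 / sqrt(6) = 0.78669446
u_B = half_width / sqrt(3) = 0.159 / sqrt(3) = 0.091798693
uc = sqrt(u_A^2 + u_B^2) = sqrt(0.78669446^2 + 0.091798693^2) = 0.79203231
U = k * uc = 3 * 0.79203231
U = 2.3761

2.3761


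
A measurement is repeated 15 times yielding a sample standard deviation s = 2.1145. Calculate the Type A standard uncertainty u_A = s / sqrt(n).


u_A = s / sqrt(n)
u_A = 2.1145 / sqrt(15)
u_A = 2.1145 / 3.8729833
u_A = 0.5460

0.5460


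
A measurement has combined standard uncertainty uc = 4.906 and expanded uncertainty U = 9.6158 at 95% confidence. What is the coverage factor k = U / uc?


k = U / uc
k = 9.6158 / 4.906
k = 1.96

1.96


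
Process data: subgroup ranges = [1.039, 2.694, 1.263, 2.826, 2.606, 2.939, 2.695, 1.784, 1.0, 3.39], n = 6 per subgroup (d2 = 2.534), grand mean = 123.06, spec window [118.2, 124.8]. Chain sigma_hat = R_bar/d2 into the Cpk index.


R_bar = (1.039 + 2.694 + 1.263 + 2.826 + 2.606 + 2.939 + 2.695 + 1.784 + 1.0 + 3.39) / 10 = 2.2236
sigma = R_bar / d2 = 2.2236 / 2.534 = 0.87750592
Cp = (USL - LSL)/(6*sigma) = (124.8 - 118.2)/(6*0.87750592) = 1.2536
Cpu = (124.8 - 123.06)/(3*0.87750592) = 0.6610
Cpl = (123.06 - 118.2)/(3*0.87750592) = 1.8461
Cpk = min(Cpu, Cpl) = 0.6610

0.6610


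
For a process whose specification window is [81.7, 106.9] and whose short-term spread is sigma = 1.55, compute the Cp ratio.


Cp = (USL - LSL) / (6 * sigma)
= (106.9 - 81.7) / (6 * 1.55)
= 25.2000 / 9.3000
= 2.7097

2.7097


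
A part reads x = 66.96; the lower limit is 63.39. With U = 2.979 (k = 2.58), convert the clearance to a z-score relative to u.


u = U / k = 2.979 / 2.58 = 1.1546512
margin = |LSL - x| = |63.39 - 66.96| = 3.57
z = margin / u = 3.57 / 1.1546512
z = 3.0918

3.0918


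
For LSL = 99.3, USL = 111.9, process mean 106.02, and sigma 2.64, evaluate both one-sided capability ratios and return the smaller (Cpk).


Cpu = (USL - mean) / (3*sigma) = (111.9 - 106.02) / (3*2.64) = 0.7424
Cpl = (mean - LSL) / (3*sigma) = (106.02 - 99.3) / (3*2.64) = 0.8485
Cpk = min(Cpu, Cpl) = 0.7424

0.7424


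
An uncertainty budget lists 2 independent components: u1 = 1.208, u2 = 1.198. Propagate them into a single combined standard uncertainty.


uc = sqrt(1.208^2 + 1.198^2)
uc = sqrt(2.894468)
uc = 1.7013

1.7013


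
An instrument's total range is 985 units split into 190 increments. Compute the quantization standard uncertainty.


resolution = range / divisions
resolution = 985 / 190 = 5.1842105
u_res = resolution / (2*sqrt(3))
u_res = 5.1842105 / 3.4641016
u_res = 1.4966

1.4966


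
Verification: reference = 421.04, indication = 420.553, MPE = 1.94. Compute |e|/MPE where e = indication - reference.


e = indication - reference = 420.553 - 421.04 = -0.4870
|e| = 0.4870
ratio = |e| / MPE = 0.4870 / 1.94
ratio = 0.2510

0.2510


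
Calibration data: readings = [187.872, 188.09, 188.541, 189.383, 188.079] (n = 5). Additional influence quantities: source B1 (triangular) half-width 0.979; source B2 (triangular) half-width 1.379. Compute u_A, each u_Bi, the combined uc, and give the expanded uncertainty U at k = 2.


mean = (187.872 + 188.09 + 188.541 + 189.383 + 188.079) / 5 = 188.393
s = sqrt(sum((x - mean)^2)/(n-1)) = 0.60494834
u_A = s / sqrt(n) = 0.60494834 / sqrt(5) = 0.27054112
u_B1 = 0.979 / sqrt(6) = 0.39967508
u_B2 = 1.379 / sqrt(6) = 0.56297439
uc = sqrt(0.27054112^2 + 0.39967508^2 + 0.56297439^2) = 0.74153411
U = k * uc = 2 * 0.74153411
U = 1.4831

1.4831


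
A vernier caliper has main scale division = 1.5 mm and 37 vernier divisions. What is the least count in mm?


LC = MSD / n_div
= 1.5 / 37
= 0.0405

0.0405


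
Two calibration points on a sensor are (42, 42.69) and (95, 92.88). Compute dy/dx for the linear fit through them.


slope = (y2 - y1) / (x2 - x1)
= (92.88 - 42.69) / (95 - 42)
= 50.1900 / 53
= 0.9470

0.9470


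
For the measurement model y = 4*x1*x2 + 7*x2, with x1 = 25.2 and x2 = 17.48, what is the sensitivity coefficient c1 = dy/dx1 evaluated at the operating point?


y = 4*x1*x2 + 7*x2
dy/dx1 = 4*x2
Evaluate at x2 = 17.48: c1 = 4 * 17.48
c1 = 69.9200

69.9200


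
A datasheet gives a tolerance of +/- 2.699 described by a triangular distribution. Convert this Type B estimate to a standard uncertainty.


u_B = half_width / sqrt(6)
u_B = 2.699 / 2.4494897
u_B = 1.1019

1.1019


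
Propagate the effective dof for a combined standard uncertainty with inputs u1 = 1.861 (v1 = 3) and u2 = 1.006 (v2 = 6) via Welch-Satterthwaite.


uc = sqrt(u1^2 + u2^2) = sqrt(1.861^2 + 1.006^2) = 2.115504
v_eff = uc^4 / (u1^4/v1 + u2^4/v2)
= 2.115504^4 / (1.861^4/3 + 1.006^4/6)
= 20.028822 / 4.1689003
v_eff = 4.8043

4.8043


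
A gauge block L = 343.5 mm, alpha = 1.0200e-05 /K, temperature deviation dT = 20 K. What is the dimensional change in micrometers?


dL = L * alpha * dT
= 343.5 * 1.0200e-05 * 20
= 0.0700740 mm
dL_um = 0.0700740 * 1000 = 70.0740 um

70.0740


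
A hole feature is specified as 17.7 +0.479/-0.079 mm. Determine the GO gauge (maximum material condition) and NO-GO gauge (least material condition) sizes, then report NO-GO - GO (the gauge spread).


GO = nominal - lower_tol (smallest hole = maximum material condition)
GO = 17.7 - 0.079 = 17.621
NO-GO = nominal + upper_tol (largest hole = least material condition)
NO-GO = 17.7 + 0.479 = 18.179
spread = NO-GO - GO = 18.179 - 17.621 = 0.5580

0.5580


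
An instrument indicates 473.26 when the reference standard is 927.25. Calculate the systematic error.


Systematic error = measured - true
= 473.26 - 927.25
= -453.9900

-453.9900


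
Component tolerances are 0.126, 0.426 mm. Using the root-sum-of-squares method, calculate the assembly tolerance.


RSS = sqrt(0.126^2 + 0.426^2)
= sqrt(0.197352)
= 0.4442

0.4442


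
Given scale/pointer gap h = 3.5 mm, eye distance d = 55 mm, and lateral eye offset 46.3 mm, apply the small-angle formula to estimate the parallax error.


error = h * offset / d
= 3.5 * 46.3 / 55
= 2.9464

2.9464


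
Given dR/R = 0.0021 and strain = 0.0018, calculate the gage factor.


GF = (dR/R) / epsilon
= 0.0021 / 0.0018
= 1.1667

1.1667


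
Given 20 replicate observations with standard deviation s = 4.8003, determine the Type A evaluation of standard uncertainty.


u_A = s / sqrt(n)
u_A = 4.8003 / sqrt(20)
u_A = 4.8003 / 4.472136
u_A = 1.0734

1.0734


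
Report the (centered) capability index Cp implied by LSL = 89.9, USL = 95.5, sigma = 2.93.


Cp = (USL - LSL) / (6 * sigma)
= (95.5 - 89.9) / (6 * 2.93)
= 5.6000 / 17.5800
= 0.3185

0.3185


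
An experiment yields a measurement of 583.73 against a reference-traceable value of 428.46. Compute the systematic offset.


Systematic error = measured - true
= 583.73 - 428.46
= 155.2700

155.2700


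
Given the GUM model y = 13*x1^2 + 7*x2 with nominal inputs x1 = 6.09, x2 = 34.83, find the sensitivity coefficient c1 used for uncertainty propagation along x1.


y = 13*x1^2 + 7*x2
dy/dx1 = 2*13*x1
Evaluate at x1 = 6.09: c1 = 26 * 6.09
c1 = 158.3400

158.3400


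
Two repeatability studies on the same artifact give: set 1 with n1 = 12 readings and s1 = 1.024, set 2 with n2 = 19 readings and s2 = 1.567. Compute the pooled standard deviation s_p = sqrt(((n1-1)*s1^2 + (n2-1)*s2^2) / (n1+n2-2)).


s_p = sqrt(((n1-1)*s1^2 + (n2-1)*s2^2) / (n1+n2-2))
numerator = (12-1)*1.024^2 + (19-1)*1.567^2 = 11.534336 + 44.198802 = 55.733138
denominator = 12 + 19 - 2 = 29
s_p^2 = 55.733138 / 29 = 1.9218323
s_p = sqrt(1.9218323) = 1.3863

1.3863


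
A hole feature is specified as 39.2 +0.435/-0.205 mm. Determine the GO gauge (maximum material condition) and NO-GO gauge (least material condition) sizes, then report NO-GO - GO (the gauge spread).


GO = nominal - lower_tol (smallest hole = maximum material condition)
GO = 39.2 - 0.205 = 38.995
NO-GO = nominal + upper_tol (largest hole = least material condition)
NO-GO = 39.2 + 0.435 = 39.635
spread = NO-GO - GO = 39.635 - 38.995 = 0.6400

0.6400


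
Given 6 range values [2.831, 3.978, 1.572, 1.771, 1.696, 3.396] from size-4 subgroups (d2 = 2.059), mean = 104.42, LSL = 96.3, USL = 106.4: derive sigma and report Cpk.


R_bar = (2.831 + 3.978 + 1.572 + 1.771 + 1.696 + 3.396) / 6 = 2.5406667
sigma = R_bar / d2 = 2.5406667 / 2.059 = 1.2339323
Cp = (USL - LSL)/(6*sigma) = (106.4 - 96.3)/(6*1.2339323) = 1.3642
Cpu = (106.4 - 104.42)/(3*1.2339323) = 0.5349
Cpl = (104.42 - 96.3)/(3*1.2339323) = 2.1935
Cpk = min(Cpu, Cpl) = 0.5349

0.5349


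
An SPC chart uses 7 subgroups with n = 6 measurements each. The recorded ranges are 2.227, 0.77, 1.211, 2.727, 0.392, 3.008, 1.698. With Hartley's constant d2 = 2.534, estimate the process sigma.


R_bar = (2.227 + 0.77 + 1.211 + 2.727 + 0.392 + 3.008 + 1.698) / 7
R_bar = 12.033 / 7 = 1.719
sigma_hat = R_bar / d2 = 1.719 / 2.534 = 0.6784

0.6784


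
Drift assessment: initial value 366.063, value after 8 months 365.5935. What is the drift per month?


rate = (v2 - v1) / months
= (365.5935 - 366.063) / 8
= -0.4695 / 8
= -0.0587

-0.0587


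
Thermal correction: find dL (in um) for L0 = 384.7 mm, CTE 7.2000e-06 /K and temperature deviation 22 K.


dL = L * alpha * dT
= 384.7 * 7.2000e-06 * 22
= 0.0609365 mm
dL_um = 0.0609365 * 1000 = 60.9365 um

60.9365


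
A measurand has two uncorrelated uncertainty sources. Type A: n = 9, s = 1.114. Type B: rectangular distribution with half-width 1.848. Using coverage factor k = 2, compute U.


u_A = s / sqrt(n) = 1.114 / sqrt(9) = 0.37133333
u_B = half_width / sqrt(3) = 1.848 / sqrt(3) = 1.0669433
uc = sqrt(u_A^2 + u_B^2) = sqrt(0.37133333^2 + 1.0669433^2) = 1.1297152
U = k * uc = 2 * 1.1297152
U = 2.2594

2.2594


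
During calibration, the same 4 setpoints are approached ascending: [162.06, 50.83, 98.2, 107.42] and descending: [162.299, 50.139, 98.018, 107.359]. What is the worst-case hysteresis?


|162.06 - 162.299| = 0.2390
|50.83 - 50.139| = 0.6910
|98.2 - 98.018| = 0.1820
|107.42 - 107.359| = 0.0610
hysteresis = max(diffs) = 0.6910

0.6910


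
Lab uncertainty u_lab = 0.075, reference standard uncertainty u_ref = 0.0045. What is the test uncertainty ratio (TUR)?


TUR = u_lab / u_ref
= 0.075 / 0.0045
= 16.6667

16.6667


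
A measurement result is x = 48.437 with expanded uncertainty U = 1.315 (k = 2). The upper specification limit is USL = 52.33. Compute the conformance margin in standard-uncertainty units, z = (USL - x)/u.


u = U / k = 1.315 / 2 = 0.6575
margin = |USL - x| = |52.33 - 48.437| = 3.893
z = margin / u = 3.893 / 0.6575
z = 5.9209

5.9209


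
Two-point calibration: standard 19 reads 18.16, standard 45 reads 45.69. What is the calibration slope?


slope = (y2 - y1) / (x2 - x1)
= (45.69 - 18.16) / (45 - 19)
= 27.5300 / 26
= 1.0588

1.0588


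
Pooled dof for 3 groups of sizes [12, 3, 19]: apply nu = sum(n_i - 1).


nu = sum_i (n_i - 1)
nu = ((12 - 1) + (3 - 1) + (19 - 1))
nu = 11 + 2 + 18
nu = 31

31


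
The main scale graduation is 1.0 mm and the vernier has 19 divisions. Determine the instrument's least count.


LC = MSD / n_div
= 1.0 / 19
= 0.0526

0.0526


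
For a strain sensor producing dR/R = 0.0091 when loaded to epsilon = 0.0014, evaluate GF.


GF = (dR/R) / epsilon
= 0.0091 / 0.0014
= 6.5000

6.5000


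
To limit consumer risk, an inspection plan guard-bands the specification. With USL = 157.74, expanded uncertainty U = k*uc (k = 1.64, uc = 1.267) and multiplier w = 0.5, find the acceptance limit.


U = k * uc = 1.64 * 1.267 = 2.07788
guard band g = w * U = 0.5 * 2.07788 = 1.03894
AL = USL - g = 157.74 - 1.03894
AL = 156.7011

156.7011


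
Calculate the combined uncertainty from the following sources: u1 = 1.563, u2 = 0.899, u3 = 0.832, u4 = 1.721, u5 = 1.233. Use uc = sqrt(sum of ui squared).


uc = sqrt(1.563^2 + 0.899^2 + 0.832^2 + 1.721^2 + 1.233^2)
uc = sqrt(8.425524)
uc = 2.9027

2.9027


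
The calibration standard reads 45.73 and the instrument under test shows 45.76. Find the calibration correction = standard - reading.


Correction = standard - reading
= 45.73 - 45.76
= -0.0300

-0.0300


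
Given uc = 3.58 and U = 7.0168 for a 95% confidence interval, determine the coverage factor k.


k = U / uc
k = 7.0168 / 3.58
k = 1.96

1.96


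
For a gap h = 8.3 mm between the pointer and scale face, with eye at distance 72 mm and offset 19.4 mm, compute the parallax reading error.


error = h * offset / d
= 8.3 * 19.4 / 72
= 2.2364

2.2364


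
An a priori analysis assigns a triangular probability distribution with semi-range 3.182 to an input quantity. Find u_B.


u_B = half_width / sqrt(6)
u_B = 3.182 / 2.4494897
u_B = 1.2990

1.2990


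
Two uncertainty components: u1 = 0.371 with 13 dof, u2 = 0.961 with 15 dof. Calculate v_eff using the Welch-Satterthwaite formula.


uc = sqrt(u1^2 + u2^2) = sqrt(0.371^2 + 0.961^2) = 1.0301272
v_eff = uc^4 / (u1^4/v1 + u2^4/v2)
= 1.0301272^4 / (0.371^4/13 + 0.961^4/15)
= 1.1260649 / 0.058316714
v_eff = 19.3095

19.3095


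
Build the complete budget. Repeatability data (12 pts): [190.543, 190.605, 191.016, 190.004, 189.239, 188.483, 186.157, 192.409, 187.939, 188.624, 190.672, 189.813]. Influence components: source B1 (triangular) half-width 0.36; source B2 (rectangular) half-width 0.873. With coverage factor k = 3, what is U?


mean = (190.543 + 190.605 + 191.016 + 190.004 + 189.239 + 188.483 + 186.157 + 192.409 + 187.939 + 188.624 + 190.672 + 189.813) / 12 = 189.6253333
s = sqrt(sum((x - mean)^2)/(n-1)) = 1.6538834
u_A = s / sqrt(n) = 1.6538834 / sqrt(12) = 0.47743501
u_B1 = 0.36 / sqrt(6) = 0.14696938
u_B2 = 0.873 / sqrt(3) = 0.50402679
uc = sqrt(0.47743501^2 + 0.14696938^2 + 0.50402679^2) = 0.70963878
U = k * uc = 3 * 0.70963878
U = 2.1289

2.1289


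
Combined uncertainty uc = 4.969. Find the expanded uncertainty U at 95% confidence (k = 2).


U = k * uc
U = 2 * 4.969
U = 9.9380

9.9380


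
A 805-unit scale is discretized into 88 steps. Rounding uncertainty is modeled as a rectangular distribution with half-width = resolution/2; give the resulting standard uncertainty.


resolution = range / divisions
resolution = 805 / 88 = 9.1477273
u_res = resolution / (2*sqrt(3))
u_res = 9.1477273 / 3.4641016
u_res = 2.6407

2.6407


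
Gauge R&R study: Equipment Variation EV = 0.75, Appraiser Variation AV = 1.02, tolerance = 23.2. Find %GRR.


GRR = sqrt(EV^2 + AV^2) = sqrt(0.75^2 + 1.02^2) = 1.2660569
%GRR = GRR / tol * 100 = 1.2660569 / 23.2 * 100
%GRR = 5.4571

5.4571


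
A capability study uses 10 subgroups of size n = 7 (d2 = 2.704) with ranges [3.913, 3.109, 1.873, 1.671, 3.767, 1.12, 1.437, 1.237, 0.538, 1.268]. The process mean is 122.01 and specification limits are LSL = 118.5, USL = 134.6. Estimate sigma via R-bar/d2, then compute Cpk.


R_bar = (3.913 + 3.109 + 1.873 + 1.671 + 3.767 + 1.12 + 1.437 + 1.237 + 0.538 + 1.268) / 10 = 1.9933
sigma = R_bar / d2 = 1.9933 / 2.704 = 0.73716716
Cp = (USL - LSL)/(6*sigma) = (134.6 - 118.5)/(6*0.73716716) = 3.6401
Cpu = (134.6 - 122.01)/(3*0.73716716) = 5.6930
Cpl = (122.01 - 118.5)/(3*0.73716716) = 1.5872
Cpk = min(Cpu, Cpl) = 1.5872

1.5872


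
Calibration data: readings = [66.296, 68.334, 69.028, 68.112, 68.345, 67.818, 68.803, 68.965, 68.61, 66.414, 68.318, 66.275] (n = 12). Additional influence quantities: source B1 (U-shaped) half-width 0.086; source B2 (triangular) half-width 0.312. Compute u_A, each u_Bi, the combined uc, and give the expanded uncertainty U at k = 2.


mean = (66.296 + 68.334 + 69.028 + 68.112 + 68.345 + 67.818 + 68.803 + 68.965 + 68.61 + 66.414 + 68.318 + 66.275) / 12 = 67.94316667
s = sqrt(sum((x - mean)^2)/(n-1)) = 1.0330083
u_A = s / sqrt(n) = 1.0330083 / sqrt(12) = 0.29820381
u_B1 = 0.086 / sqrt(2) = 0.060811183
u_B2 = 0.312 / sqrt(6) = 0.12737347
uc = sqrt(0.29820381^2 + 0.060811183^2 + 0.12737347^2) = 0.32992046
U = k * uc = 2 * 0.32992046
U = 0.6598

0.6598


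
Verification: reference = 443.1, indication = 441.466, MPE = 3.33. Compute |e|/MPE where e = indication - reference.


e = indication - reference = 441.466 - 443.1 = -1.6340
|e| = 1.6340
ratio = |e| / MPE = 1.6340 / 3.33
ratio = 0.4907

0.4907


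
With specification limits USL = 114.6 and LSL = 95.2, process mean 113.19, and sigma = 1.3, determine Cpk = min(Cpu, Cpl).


Cpu = (USL - mean) / (3*sigma) = (114.6 - 113.19) / (3*1.3) = 0.3615
Cpl = (mean - LSL) / (3*sigma) = (113.19 - 95.2) / (3*1.3) = 4.6128
Cpk = min(Cpu, Cpl) = 0.3615

0.3615


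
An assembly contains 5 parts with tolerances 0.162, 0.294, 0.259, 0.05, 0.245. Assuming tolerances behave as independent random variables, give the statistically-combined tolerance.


RSS = sqrt(0.162^2 + 0.294^2 + 0.259^2 + 0.05^2 + 0.245^2)
= sqrt(0.242286)
= 0.4922

0.4922


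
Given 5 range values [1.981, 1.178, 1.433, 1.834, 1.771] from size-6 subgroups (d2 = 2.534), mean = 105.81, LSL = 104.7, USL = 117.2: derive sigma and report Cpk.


R_bar = (1.981 + 1.178 + 1.433 + 1.834 + 1.771) / 5 = 1.6394
sigma = R_bar / d2 = 1.6394 / 2.534 = 0.64696133
Cp = (USL - LSL)/(6*sigma) = (117.2 - 104.7)/(6*0.64696133) = 3.2202
Cpu = (117.2 - 105.81)/(3*0.64696133) = 5.8685
Cpl = (105.81 - 104.7)/(3*0.64696133) = 0.5719
Cpk = min(Cpu, Cpl) = 0.5719

0.5719


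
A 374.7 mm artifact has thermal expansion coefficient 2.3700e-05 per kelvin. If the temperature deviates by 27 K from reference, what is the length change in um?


dL = L * alpha * dT
= 374.7 * 2.3700e-05 * 27
= 0.2397705 mm
dL_um = 0.2397705 * 1000 = 239.7705 um

239.7705


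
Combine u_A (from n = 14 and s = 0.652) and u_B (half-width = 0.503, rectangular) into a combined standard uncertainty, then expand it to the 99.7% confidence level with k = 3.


u_A = s / sqrt(n) = 0.652 / sqrt(14) = 0.17425433
u_B = half_width / sqrt(3) = 0.503 / sqrt(3) = 0.29040719
uc = sqrt(u_A^2 + u_B^2) = sqrt(0.17425433^2 + 0.29040719^2) = 0.33867522
U = k * uc = 3 * 0.33867522
U = 1.0160

1.0160


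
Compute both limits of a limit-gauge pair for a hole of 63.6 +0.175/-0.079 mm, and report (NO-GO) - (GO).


GO = nominal - lower_tol (smallest hole = maximum material condition)
GO = 63.6 - 0.079 = 63.521
NO-GO = nominal + upper_tol (largest hole = least material condition)
NO-GO = 63.6 + 0.175 = 63.775
spread = NO-GO - GO = 63.775 - 63.521 = 0.2540

0.2540


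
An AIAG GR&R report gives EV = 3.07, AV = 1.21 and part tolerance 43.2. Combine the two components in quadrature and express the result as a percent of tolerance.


GRR = sqrt(EV^2 + AV^2) = sqrt(3.07^2 + 1.21^2) = 3.2998485
%GRR = GRR / tol * 100 = 3.2998485 / 43.2 * 100
%GRR = 7.6385

7.6385


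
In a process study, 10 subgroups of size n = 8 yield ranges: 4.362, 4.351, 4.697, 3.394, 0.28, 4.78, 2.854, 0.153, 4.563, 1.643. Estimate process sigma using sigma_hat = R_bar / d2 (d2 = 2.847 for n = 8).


R_bar = (4.362 + 4.351 + 4.697 + 3.394 + 0.28 + 4.78 + 2.854 + 0.153 + 4.563 + 1.643) / 10
R_bar = 31.077 / 10 = 3.1077
sigma_hat = R_bar / d2 = 3.1077 / 2.847 = 1.0916

1.0916


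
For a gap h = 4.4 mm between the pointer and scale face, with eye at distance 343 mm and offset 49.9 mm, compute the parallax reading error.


error = h * offset / d
= 4.4 * 49.9 / 343
= 0.6401

0.6401


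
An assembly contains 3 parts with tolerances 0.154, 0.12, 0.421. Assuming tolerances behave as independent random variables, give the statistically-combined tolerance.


RSS = sqrt(0.154^2 + 0.12^2 + 0.421^2)
= sqrt(0.215357)
= 0.4641

0.4641


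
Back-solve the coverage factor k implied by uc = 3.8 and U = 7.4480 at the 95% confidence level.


k = U / uc
k = 7.4480 / 3.8
k = 1.96

1.96


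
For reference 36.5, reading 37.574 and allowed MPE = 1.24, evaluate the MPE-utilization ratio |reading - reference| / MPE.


e = indication - reference = 37.574 - 36.5 = 1.0740
|e| = 1.0740
ratio = |e| / MPE = 1.0740 / 1.24
ratio = 0.8661

0.8661


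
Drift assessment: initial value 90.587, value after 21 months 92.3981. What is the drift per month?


rate = (v2 - v1) / months
= (92.3981 - 90.587) / 21
= 1.8111 / 21
= 0.0862

0.0862


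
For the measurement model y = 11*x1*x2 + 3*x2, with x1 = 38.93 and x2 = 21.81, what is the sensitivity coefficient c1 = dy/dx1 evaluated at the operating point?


y = 11*x1*x2 + 3*x2
dy/dx1 = 11*x2
Evaluate at x2 = 21.81: c1 = 11 * 21.81
c1 = 239.9100

239.9100


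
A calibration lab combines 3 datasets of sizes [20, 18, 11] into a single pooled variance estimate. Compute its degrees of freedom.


nu = sum_i (n_i - 1)
nu = ((20 - 1) + (18 - 1) + (11 - 1))
nu = 19 + 17 + 10
nu = 46

46


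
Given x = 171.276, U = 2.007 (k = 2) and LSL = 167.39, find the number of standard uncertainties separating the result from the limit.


u = U / k = 2.007 / 2 = 1.0035
margin = |LSL - x| = |167.39 - 171.276| = 3.886
z = margin / u = 3.886 / 1.0035
z = 3.8724

3.8724


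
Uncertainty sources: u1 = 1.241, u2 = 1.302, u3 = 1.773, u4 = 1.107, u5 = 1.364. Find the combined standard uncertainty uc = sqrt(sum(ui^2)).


uc = sqrt(1.241^2 + 1.302^2 + 1.773^2 + 1.107^2 + 1.364^2)
uc = sqrt(9.464759)
uc = 3.0765

3.0765


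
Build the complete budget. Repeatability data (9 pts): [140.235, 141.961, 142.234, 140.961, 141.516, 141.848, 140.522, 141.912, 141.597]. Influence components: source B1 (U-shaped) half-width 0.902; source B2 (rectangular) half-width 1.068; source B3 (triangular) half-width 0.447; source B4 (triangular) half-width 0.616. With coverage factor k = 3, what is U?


mean = (140.235 + 141.961 + 142.234 + 140.961 + 141.516 + 141.848 + 140.522 + 141.912 + 141.597) / 9 = 141.4206667
s = sqrt(sum((x - mean)^2)/(n-1)) = 0.69303463
u_A = s / sqrt(n) = 0.69303463 / sqrt(9) = 0.23101154
u_B1 = 0.902 / sqrt(2) = 0.63781032
u_B2 = 1.068 / sqrt(3) = 0.61661009
u_B3 = 0.447 / sqrt(6) = 0.18248699
u_B4 = 0.616 / sqrt(6) = 0.25148095
uc = sqrt(0.23101154^2 + 0.63781032^2 + 0.61661009^2 + 0.18248699^2 + 0.25148095^2) = 0.96794654
U = k * uc = 3 * 0.96794654
U = 2.9038

2.9038


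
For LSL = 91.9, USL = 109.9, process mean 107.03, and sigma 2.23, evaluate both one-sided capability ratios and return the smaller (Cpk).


Cpu = (USL - mean) / (3*sigma) = (109.9 - 107.03) / (3*2.23) = 0.4290
Cpl = (mean - LSL) / (3*sigma) = (107.03 - 91.9) / (3*2.23) = 2.2616
Cpk = min(Cpu, Cpl) = 0.4290

0.4290


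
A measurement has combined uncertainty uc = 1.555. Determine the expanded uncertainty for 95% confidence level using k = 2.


U = k * uc
U = 2 * 1.555
U = 3.1100

3.1100


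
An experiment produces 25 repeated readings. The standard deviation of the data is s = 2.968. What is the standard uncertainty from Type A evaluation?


u_A = s / sqrt(n)
u_A = 2.968 / sqrt(25)
u_A = 2.968 / 5
u_A = 0.5936

0.5936


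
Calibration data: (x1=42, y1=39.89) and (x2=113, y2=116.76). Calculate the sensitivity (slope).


slope = (y2 - y1) / (x2 - x1)
= (116.76 - 39.89) / (113 - 42)
= 76.8700 / 71
= 1.0827

1.0827


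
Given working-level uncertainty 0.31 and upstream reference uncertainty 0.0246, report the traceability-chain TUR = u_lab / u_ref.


TUR = u_lab / u_ref
= 0.31 / 0.0246
= 12.6016

12.6016


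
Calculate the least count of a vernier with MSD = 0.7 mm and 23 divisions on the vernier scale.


LC = MSD / n_div
= 0.7 / 23
= 0.0304

0.0304


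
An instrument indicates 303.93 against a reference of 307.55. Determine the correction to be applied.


Correction = standard - reading
= 307.55 - 303.93
= 3.6200

3.6200


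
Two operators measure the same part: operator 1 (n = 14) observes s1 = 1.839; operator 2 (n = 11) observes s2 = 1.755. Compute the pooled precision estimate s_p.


s_p = sqrt(((n1-1)*s1^2 + (n2-1)*s2^2) / (n1+n2-2))
numerator = (14-1)*1.839^2 + (11-1)*1.755^2 = 43.964973 + 30.80025 = 74.765223
denominator = 14 + 11 - 2 = 23
s_p^2 = 74.765223 / 23 = 3.2506619
s_p = sqrt(3.2506619) = 1.8030

1.8030


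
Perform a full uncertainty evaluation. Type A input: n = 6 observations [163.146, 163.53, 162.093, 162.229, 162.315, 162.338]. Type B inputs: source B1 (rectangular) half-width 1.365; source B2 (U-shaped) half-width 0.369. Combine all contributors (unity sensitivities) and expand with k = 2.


mean = (163.146 + 163.53 + 162.093 + 162.229 + 162.315 + 162.338) / 6 = 162.6085
s = sqrt(sum((x - mean)^2)/(n-1)) = 0.58431866
u_A = s / sqrt(n) = 0.58431866 / sqrt(6) = 0.23854709
u_B1 = 1.365 / sqrt(3) = 0.78808312
u_B2 = 0.369 / sqrt(2) = 0.2609224
uc = sqrt(0.23854709^2 + 0.78808312^2 + 0.2609224^2) = 0.86374777
U = k * uc = 2 * 0.86374777
U = 1.7275

1.7275


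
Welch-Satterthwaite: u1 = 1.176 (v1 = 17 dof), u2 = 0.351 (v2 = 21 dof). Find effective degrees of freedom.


uc = sqrt(u1^2 + u2^2) = sqrt(1.176^2 + 0.351^2) = 1.227264
v_eff = uc^4 / (u1^4/v1 + u2^4/v2)
= 1.227264^4 / (1.176^4/17 + 0.351^4/21)
= 2.2685689 / 0.11323
v_eff = 20.0351

20.0351


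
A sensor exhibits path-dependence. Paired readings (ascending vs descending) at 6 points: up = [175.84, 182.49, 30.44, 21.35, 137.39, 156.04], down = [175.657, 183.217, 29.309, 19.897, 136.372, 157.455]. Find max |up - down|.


|175.84 - 175.657| = 0.1830
|182.49 - 183.217| = 0.7270
|30.44 - 29.309| = 1.1310
|21.35 - 19.897| = 1.4530
|137.39 - 136.372| = 1.0180
|156.04 - 157.455| = 1.4150
hysteresis = max(diffs) = 1.4530

1.4530


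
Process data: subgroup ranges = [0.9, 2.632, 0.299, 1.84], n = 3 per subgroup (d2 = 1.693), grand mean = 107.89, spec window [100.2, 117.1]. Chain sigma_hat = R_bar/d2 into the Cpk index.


R_bar = (0.9 + 2.632 + 0.299 + 1.84) / 4 = 1.41775
sigma = R_bar / d2 = 1.41775 / 1.693 = 0.83741878
Cp = (USL - LSL)/(6*sigma) = (117.1 - 100.2)/(6*0.83741878) = 3.3635
Cpu = (117.1 - 107.89)/(3*0.83741878) = 3.6660
Cpl = (107.89 - 100.2)/(3*0.83741878) = 3.0610
Cpk = min(Cpu, Cpl) = 3.0610

3.0610


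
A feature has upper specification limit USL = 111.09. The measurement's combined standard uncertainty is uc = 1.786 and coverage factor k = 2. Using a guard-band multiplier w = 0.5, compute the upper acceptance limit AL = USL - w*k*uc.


U = k * uc = 2 * 1.786 = 3.572
guard band g = w * U = 0.5 * 3.572 = 1.786
AL = USL - g = 111.09 - 1.786
AL = 109.3040

109.3040


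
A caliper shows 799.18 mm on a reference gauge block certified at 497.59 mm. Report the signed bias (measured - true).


Systematic error = measured - true
= 799.18 - 497.59
= 301.5900

301.5900


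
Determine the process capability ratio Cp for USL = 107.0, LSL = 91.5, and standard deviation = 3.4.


Cp = (USL - LSL) / (6 * sigma)
= (107.0 - 91.5) / (6 * 3.4)
= 15.5000 / 20.4000
= 0.7598

0.7598


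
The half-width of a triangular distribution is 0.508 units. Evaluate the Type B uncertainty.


u_B = half_width / sqrt(6)
u_B = 0.508 / 2.4494897
u_B = 0.2074

0.2074


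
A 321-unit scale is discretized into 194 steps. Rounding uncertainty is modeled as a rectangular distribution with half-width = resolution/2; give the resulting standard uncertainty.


resolution = range / divisions
resolution = 321 / 194 = 1.6546392
u_res = resolution / (2*sqrt(3))
u_res = 1.6546392 / 3.4641016
u_res = 0.4777

0.4777


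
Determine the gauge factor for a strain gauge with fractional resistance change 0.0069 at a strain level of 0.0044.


GF = (dR/R) / epsilon
= 0.0069 / 0.0044
= 1.5682

1.5682


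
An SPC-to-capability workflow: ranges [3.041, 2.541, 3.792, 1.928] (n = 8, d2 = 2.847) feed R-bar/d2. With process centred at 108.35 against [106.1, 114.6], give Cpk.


R_bar = (3.041 + 2.541 + 3.792 + 1.928) / 4 = 2.8255
sigma = R_bar / d2 = 2.8255 / 2.847 = 0.99244819
Cp = (USL - LSL)/(6*sigma) = (114.6 - 106.1)/(6*0.99244819) = 1.4274
Cpu = (114.6 - 108.35)/(3*0.99244819) = 2.0992
Cpl = (108.35 - 106.1)/(3*0.99244819) = 0.7557
Cpk = min(Cpu, Cpl) = 0.7557

0.7557


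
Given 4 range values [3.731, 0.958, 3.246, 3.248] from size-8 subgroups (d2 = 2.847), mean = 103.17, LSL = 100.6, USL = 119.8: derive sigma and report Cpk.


R_bar = (3.731 + 0.958 + 3.246 + 3.248) / 4 = 2.79575
sigma = R_bar / d2 = 2.79575 / 2.847 = 0.9819986
Cp = (USL - LSL)/(6*sigma) = (119.8 - 100.6)/(6*0.9819986) = 3.2587
Cpu = (119.8 - 103.17)/(3*0.9819986) = 5.6450
Cpl = (103.17 - 100.6)/(3*0.9819986) = 0.8724
Cpk = min(Cpu, Cpl) = 0.8724

0.8724


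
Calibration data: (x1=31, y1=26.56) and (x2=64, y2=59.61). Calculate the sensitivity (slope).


slope = (y2 - y1) / (x2 - x1)
= (59.61 - 26.56) / (64 - 31)
= 33.0500 / 33
= 1.0015

1.0015


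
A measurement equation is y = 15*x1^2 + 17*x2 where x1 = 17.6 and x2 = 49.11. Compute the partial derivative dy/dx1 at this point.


y = 15*x1^2 + 17*x2
dy/dx1 = 2*15*x1
Evaluate at x1 = 17.6: c1 = 30 * 17.6
c1 = 528.0000

528.0000


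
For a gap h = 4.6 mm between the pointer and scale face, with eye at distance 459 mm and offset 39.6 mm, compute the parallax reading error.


error = h * offset / d
= 4.6 * 39.6 / 459
= 0.3969

0.3969


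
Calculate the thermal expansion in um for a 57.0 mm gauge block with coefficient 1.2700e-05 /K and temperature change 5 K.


dL = L * alpha * dT
= 57.0 * 1.2700e-05 * 5
= 0.0036195 mm
dL_um = 0.0036195 * 1000 = 3.6195 um

3.6195


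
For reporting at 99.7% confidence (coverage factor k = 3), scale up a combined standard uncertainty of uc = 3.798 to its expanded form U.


U = k * uc
U = 3 * 3.798
U = 11.3940

11.3940
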